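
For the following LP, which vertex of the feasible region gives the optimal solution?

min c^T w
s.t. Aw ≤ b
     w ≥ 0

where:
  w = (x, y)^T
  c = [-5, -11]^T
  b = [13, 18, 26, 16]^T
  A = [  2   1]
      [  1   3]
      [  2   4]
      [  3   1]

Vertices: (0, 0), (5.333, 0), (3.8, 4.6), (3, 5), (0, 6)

Evaluate the objective at each vertex of the feasible region:
  z(0, 0) = 0
  z(5.333, 0) = -26.67
  z(3.8, 4.6) = -69.6
  z(3, 5) = -70  ←
  z(0, 6) = -66
The minimum is at x = 3, y = 5.

(3, 5)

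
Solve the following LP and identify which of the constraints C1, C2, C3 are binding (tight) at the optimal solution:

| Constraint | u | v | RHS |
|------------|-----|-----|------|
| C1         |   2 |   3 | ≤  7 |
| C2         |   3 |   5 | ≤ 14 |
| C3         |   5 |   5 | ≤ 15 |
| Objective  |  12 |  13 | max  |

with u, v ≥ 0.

At u = 2, v = 1, compute slack b - a·x for each constraint:
  C1: 7 − 7 = 0  (binding)
  C2: 14 − 11 = 3  (slack)
  C3: 15 − 15 = 0  (binding)

Optimal: u = 2, v = 1
Binding: C1, C3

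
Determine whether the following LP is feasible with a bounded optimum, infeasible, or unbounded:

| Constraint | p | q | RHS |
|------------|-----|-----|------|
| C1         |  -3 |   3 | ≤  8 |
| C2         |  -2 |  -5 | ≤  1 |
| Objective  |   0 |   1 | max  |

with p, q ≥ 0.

Unbounded (objective can increase without bound)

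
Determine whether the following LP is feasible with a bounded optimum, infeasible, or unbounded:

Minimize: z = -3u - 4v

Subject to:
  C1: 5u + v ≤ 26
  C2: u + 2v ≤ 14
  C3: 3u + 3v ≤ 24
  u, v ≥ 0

Feasible with a bounded optimal solution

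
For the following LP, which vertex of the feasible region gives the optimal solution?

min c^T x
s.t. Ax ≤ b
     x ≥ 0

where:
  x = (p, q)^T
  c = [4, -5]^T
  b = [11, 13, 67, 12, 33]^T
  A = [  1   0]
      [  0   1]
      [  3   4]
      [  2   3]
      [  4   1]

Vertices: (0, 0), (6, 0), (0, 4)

Evaluate the objective at each vertex of the feasible region:
  z(0, 0) = 0
  z(6, 0) = 24
  z(0, 4) = -20  ←
The minimum is at p = 0, q = 4.

(0, 4)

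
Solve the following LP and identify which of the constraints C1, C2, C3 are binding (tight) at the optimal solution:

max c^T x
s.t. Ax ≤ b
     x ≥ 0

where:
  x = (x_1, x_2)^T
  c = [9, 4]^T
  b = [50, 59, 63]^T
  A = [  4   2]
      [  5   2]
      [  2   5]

At x_1 = 9, x_2 = 7, compute slack b - a·x for each constraint:
  C1: 50 − 50 = 0  (binding)
  C2: 59 − 59 = 0  (binding)
  C3: 63 − 53 = 10  (slack)

Optimal: x_1 = 9, x_2 = 7
Binding: C1, C2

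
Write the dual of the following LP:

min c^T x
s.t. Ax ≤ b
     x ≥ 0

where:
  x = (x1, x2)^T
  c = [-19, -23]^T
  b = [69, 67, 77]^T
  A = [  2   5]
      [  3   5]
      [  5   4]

Primal min cᵀx s.t. Ax ≤ b, x ≥ 0  →  Dual max −bᵀy s.t. Aᵀy ≥ −c, y ≥ 0.

Maximize: z = -69y1 - 67y2 - 77y3

Subject to:
  2y1 + 3y2 + 5y3 ≥ 19
  5y1 + 5y2 + 4y3 ≥ 23
  y1, y2, y3 ≥ 0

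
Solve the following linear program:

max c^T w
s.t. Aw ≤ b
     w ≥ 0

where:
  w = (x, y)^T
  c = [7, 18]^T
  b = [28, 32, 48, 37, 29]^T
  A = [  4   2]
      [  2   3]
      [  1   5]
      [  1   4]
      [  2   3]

Evaluate the objective at each vertex of the feasible region:
  z(0, 0) = 0
  z(7, 0) = 49
  z(3.25, 7.5) = 157.8
  z(1, 9) = 169  ←
  z(0, 9.25) = 166.5
The maximum is at x = 1, y = 9.

x = 1, y = 9, z = 169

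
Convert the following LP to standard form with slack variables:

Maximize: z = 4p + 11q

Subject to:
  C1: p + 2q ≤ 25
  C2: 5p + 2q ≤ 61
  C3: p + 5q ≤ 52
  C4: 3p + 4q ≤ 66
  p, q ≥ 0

max z = 4p + 11q

s.t.
  p + 2q + s1 = 25
  5p + 2q + s2 = 61
  p + 5q + s3 = 52
  3p + 4q + s4 = 66
  p, q, s1, s2, s3, s4 ≥ 0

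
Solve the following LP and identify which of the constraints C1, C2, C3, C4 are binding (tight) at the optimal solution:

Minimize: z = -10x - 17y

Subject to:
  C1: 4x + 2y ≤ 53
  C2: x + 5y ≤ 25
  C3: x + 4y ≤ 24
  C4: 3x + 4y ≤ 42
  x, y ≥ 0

At x = 10, y = 3, compute slack b - a·x for each constraint:
  C1: 53 − 46 = 7  (slack)
  C2: 25 − 25 = 0  (binding)
  C3: 24 − 22 = 2  (slack)
  C4: 42 − 42 = 0  (binding)

Optimal: x = 10, y = 3
Binding: C2, C4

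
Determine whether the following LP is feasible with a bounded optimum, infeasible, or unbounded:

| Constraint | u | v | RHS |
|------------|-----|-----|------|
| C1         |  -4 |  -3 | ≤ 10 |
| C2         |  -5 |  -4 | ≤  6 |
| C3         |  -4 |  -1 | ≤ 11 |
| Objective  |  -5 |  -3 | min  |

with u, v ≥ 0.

Unbounded (objective can decrease without bound)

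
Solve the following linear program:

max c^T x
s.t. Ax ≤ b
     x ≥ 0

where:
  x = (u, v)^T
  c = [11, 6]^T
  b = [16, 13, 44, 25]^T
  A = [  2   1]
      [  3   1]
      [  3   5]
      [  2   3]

Evaluate the objective at each vertex of the feasible region:
  z(0, 0) = 0
  z(4.333, 0) = 47.67
  z(2, 7) = 64  ←
  z(0, 8.333) = 50
The maximum is at u = 2, v = 7.

u = 2, v = 7, z = 64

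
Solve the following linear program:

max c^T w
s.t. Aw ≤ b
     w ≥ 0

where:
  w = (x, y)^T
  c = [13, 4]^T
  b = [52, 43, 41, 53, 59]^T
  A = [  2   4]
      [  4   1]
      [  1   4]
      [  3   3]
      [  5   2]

Evaluate the objective at each vertex of the feasible region:
  z(0, 0) = 0
  z(10.75, 0) = 139.8
  z(9, 7) = 145  ←
  z(8.556, 8.111) = 143.7
  z(0, 10.25) = 41
The maximum is at x = 9, y = 7.

x = 9, y = 7, z = 145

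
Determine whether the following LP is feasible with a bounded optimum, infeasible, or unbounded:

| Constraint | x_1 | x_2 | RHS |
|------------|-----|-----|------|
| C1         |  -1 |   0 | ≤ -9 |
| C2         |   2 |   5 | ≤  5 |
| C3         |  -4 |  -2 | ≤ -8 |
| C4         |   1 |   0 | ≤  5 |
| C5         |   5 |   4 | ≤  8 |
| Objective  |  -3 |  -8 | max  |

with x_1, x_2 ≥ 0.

Infeasible (no feasible solution exists)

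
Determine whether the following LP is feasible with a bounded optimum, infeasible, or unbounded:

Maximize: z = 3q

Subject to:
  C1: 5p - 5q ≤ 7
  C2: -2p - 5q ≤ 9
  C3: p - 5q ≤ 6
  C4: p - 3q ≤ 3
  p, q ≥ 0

Unbounded (objective can increase without bound)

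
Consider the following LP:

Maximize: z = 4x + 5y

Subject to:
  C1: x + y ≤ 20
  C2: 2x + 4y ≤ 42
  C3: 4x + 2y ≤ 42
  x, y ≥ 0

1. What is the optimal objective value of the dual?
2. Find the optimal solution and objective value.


1. 63
2. x = 7, y = 7, z = 63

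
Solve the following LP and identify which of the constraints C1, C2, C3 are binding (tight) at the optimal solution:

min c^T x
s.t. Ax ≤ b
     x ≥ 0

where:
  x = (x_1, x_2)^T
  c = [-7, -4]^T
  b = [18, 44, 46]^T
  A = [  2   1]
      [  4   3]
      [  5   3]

At x_1 = 8, x_2 = 2, compute slack b - a·x for each constraint:
  C1: 18 − 18 = 0  (binding)
  C2: 44 − 38 = 6  (slack)
  C3: 46 − 46 = 0  (binding)

Optimal: x_1 = 8, x_2 = 2
Binding: C1, C3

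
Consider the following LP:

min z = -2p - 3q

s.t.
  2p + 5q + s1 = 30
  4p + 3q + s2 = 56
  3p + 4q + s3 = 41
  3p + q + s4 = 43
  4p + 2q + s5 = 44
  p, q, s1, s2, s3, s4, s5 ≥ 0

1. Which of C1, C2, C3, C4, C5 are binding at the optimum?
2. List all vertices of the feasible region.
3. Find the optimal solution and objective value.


1. C1, C5
2. (0, 0), (11, 0), (10, 2), (0, 6)
3. p = 10, q = 2, z = -26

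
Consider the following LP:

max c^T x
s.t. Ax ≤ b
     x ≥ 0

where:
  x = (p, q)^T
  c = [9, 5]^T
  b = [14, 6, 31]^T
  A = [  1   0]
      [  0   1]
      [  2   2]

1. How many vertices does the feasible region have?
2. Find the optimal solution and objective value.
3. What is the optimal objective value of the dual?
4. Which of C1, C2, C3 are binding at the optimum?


1. 5
2. p = 14, q = 1.5, z = 133.5
3. 133.5
4. C1, C3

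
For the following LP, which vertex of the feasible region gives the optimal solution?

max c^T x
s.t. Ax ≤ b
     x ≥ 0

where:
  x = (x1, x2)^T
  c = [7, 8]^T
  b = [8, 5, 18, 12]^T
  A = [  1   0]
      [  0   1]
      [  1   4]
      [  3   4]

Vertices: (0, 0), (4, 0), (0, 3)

Evaluate the objective at each vertex of the feasible region:
  z(0, 0) = 0
  z(4, 0) = 28  ←
  z(0, 3) = 24
The maximum is at x1 = 4, x2 = 0.

(4, 0)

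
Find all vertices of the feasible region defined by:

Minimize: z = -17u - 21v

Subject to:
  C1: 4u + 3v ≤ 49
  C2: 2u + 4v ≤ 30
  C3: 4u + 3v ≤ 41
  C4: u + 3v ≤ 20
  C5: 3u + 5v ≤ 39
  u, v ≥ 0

(0, 0), (10.25, 0), (8, 3), (4.25, 5.25), (0, 6.667)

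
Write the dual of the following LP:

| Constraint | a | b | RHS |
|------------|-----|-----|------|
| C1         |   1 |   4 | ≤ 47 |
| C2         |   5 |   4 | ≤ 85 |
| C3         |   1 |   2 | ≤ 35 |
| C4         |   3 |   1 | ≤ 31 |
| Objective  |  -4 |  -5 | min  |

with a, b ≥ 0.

Primal min cᵀx s.t. Ax ≤ b, x ≥ 0  →  Dual max −bᵀy s.t. Aᵀy ≥ −c, y ≥ 0.

Maximize: z = -47y1 - 85y2 - 35y3 - 31y4

Subject to:
  y1 + 5y2 + y3 + 3y4 ≥ 4
  4y1 + 4y2 + 2y3 + y4 ≥ 5
  y1, y2, y3, y4 ≥ 0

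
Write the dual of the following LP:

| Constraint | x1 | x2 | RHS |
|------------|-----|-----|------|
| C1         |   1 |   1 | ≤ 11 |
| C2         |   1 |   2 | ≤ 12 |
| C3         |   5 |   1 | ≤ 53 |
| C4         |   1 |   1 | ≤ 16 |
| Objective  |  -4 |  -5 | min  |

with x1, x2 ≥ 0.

Primal min cᵀx s.t. Ax ≤ b, x ≥ 0  →  Dual max −bᵀy s.t. Aᵀy ≥ −c, y ≥ 0.

Maximize: z = -11y1 - 12y2 - 53y3 - 16y4

Subject to:
  y1 + y2 + 5y3 + y4 ≥ 4
  y1 + 2y2 + y3 + y4 ≥ 5
  y1, y2, y3, y4 ≥ 0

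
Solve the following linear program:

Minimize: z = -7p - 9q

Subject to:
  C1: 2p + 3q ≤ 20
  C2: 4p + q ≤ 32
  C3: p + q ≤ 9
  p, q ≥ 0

Evaluate the objective at each vertex of the feasible region:
  z(0, 0) = 0
  z(8, 0) = -56
  z(7.667, 1.333) = -65.67
  z(7, 2) = -67  ←
  z(0, 6.667) = -60
The minimum is at p = 7, q = 2.

p = 7, q = 2, z = -67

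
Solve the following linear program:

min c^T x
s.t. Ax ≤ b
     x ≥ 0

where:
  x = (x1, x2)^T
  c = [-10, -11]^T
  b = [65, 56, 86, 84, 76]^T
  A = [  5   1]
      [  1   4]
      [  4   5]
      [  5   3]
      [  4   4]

Evaluate the objective at each vertex of the feasible region:
  z(0, 0) = 0
  z(13, 0) = -130
  z(11.5, 7.5) = -197.5
  z(9, 10) = -200  ←
  z(5.818, 12.55) = -196.2
  z(0, 14) = -154
The minimum is at x1 = 9, x2 = 10.

x1 = 9, x2 = 10, z = -200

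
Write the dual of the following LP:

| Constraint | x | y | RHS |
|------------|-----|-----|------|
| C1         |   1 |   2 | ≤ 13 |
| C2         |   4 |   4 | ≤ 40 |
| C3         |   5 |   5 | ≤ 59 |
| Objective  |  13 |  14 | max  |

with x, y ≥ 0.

Primal max cᵀx s.t. Ax ≤ b, x ≥ 0  →  Dual min bᵀy s.t. Aᵀy ≥ c, y ≥ 0.

Minimize: z = 13y1 + 40y2 + 59y3

Subject to:
  y1 + 4y2 + 5y3 ≥ 13
  2y1 + 4y2 + 5y3 ≥ 14
  y1, y2, y3 ≥ 0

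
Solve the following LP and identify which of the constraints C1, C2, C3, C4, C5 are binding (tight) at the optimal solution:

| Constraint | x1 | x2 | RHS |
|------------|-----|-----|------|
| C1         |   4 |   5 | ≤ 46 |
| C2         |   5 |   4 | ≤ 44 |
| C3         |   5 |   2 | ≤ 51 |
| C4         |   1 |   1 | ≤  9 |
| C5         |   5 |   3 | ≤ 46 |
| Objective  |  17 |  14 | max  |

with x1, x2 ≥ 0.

At x1 = 8, x2 = 1, compute slack b - a·x for each constraint:
  C1: 46 − 37 = 9  (slack)
  C2: 44 − 44 = 0  (binding)
  C3: 51 − 42 = 9  (slack)
  C4: 9 − 9 = 0  (binding)
  C5: 46 − 43 = 3  (slack)

Optimal: x1 = 8, x2 = 1
Binding: C2, C4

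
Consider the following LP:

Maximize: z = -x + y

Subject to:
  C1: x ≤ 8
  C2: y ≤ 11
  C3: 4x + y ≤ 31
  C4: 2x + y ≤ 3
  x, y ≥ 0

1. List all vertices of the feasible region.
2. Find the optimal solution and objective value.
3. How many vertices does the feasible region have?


1. (0, 0), (1.5, 0), (0, 3)
2. x = 0, y = 3, z = 3
3. 3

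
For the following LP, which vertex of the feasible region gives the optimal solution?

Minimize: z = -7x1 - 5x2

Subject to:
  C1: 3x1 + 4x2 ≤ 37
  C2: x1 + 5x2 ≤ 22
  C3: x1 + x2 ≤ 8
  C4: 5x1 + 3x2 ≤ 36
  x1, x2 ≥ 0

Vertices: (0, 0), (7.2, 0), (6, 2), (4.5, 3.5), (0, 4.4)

Evaluate the objective at each vertex of the feasible region:
  z(0, 0) = 0
  z(7.2, 0) = -50.4
  z(6, 2) = -52  ←
  z(4.5, 3.5) = -49
  z(0, 4.4) = -22
The minimum is at x1 = 6, x2 = 2.

(6, 2)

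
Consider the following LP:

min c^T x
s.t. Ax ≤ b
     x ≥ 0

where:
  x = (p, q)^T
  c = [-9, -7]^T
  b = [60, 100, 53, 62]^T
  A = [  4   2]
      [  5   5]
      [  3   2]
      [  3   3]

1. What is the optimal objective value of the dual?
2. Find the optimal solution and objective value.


1. -160
2. p = 10, q = 10, z = -160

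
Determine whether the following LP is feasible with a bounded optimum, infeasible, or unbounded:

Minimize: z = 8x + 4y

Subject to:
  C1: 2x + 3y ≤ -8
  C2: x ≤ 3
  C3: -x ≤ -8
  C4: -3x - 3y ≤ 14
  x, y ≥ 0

Infeasible (no feasible solution exists)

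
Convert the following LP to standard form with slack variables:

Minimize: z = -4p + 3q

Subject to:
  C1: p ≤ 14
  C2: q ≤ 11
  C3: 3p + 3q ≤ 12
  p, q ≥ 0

min z = -4p + 3q

s.t.
  p + s1 = 14
  q + s2 = 11
  3p + 3q + s3 = 12
  p, q, s1, s2, s3 ≥ 0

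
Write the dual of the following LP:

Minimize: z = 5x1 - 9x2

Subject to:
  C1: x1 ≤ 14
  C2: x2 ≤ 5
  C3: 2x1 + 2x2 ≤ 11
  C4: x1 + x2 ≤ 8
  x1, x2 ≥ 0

Primal min cᵀx s.t. Ax ≤ b, x ≥ 0  →  Dual max −bᵀy s.t. Aᵀy ≥ −c, y ≥ 0.

Maximize: z = -14y1 - 5y2 - 11y3 - 8y4

Subject to:
  y1 + 2y3 + y4 ≥ -5
  y2 + 2y3 + y4 ≥ 9
  y1, y2, y3, y4 ≥ 0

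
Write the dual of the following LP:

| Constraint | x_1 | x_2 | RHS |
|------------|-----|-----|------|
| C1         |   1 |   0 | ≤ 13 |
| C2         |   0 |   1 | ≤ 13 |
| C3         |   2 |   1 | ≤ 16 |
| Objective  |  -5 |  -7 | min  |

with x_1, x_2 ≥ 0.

Primal min cᵀx s.t. Ax ≤ b, x ≥ 0  →  Dual max −bᵀy s.t. Aᵀy ≥ −c, y ≥ 0.

Maximize: z = -13y1 - 13y2 - 16y3

Subject to:
  y1 + 2y3 ≥ 5
  y2 + y3 ≥ 7
  y1, y2, y3 ≥ 0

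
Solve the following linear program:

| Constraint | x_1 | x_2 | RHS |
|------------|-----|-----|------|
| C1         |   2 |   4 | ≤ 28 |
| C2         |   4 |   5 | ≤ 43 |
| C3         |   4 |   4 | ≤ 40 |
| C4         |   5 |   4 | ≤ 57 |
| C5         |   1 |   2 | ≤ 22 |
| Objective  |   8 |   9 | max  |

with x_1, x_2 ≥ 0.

Evaluate the objective at each vertex of the feasible region:
  z(0, 0) = 0
  z(10, 0) = 80
  z(7, 3) = 83  ←
  z(5.333, 4.333) = 81.67
  z(0, 7) = 63
The maximum is at x_1 = 7, x_2 = 3.

x_1 = 7, x_2 = 3, z = 83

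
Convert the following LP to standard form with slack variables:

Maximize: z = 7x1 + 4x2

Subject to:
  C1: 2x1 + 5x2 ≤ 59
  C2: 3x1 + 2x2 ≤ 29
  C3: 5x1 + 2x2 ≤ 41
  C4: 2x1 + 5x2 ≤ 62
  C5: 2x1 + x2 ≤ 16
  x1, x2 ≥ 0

max z = 7x1 + 4x2

s.t.
  2x1 + 5x2 + s1 = 59
  3x1 + 2x2 + s2 = 29
  5x1 + 2x2 + s3 = 41
  2x1 + 5x2 + s4 = 62
  2x1 + x2 + s5 = 16
  x1, x2, s1, s2, s3, s4, s5 ≥ 0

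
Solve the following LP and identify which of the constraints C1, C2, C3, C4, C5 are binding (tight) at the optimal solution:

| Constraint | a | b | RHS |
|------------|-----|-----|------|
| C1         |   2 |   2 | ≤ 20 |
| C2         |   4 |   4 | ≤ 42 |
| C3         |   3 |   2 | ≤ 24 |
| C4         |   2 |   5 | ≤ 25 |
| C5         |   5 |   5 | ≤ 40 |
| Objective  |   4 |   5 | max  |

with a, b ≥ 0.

At a = 5, b = 3, compute slack b - a·x for each constraint:
  C1: 20 − 16 = 4  (slack)
  C2: 42 − 32 = 10  (slack)
  C3: 24 − 21 = 3  (slack)
  C4: 25 − 25 = 0  (binding)
  C5: 40 − 40 = 0  (binding)

Optimal: a = 5, b = 3
Binding: C4, C5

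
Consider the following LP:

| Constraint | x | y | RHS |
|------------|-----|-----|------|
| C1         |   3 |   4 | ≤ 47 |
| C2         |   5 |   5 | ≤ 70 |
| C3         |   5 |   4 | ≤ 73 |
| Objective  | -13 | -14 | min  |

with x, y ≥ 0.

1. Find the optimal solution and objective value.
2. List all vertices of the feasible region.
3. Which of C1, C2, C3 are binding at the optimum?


1. x = 9, y = 5, z = -187
2. (0, 0), (14, 0), (9, 5), (0, 11.75)
3. C1, C2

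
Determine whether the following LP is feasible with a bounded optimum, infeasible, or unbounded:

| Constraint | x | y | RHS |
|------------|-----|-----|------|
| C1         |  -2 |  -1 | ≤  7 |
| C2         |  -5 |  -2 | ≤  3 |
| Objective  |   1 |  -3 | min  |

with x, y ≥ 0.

Unbounded (objective can decrease without bound)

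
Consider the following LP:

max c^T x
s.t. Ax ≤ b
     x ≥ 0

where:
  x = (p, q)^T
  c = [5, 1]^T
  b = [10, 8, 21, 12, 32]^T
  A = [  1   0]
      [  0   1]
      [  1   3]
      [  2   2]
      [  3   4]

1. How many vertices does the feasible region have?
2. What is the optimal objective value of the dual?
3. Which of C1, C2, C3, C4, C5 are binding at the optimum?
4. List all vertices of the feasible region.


1. 3
2. 30
3. C4
4. (0, 0), (6, 0), (0, 6)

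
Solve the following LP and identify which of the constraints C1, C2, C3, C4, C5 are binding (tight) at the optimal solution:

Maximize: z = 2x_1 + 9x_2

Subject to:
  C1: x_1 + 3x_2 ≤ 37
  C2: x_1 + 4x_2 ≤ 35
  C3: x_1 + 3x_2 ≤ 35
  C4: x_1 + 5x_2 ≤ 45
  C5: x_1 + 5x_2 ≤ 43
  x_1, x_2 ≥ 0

At x_1 = 3, x_2 = 8, compute slack b - a·x for each constraint:
  C1: 37 − 27 = 10  (slack)
  C2: 35 − 35 = 0  (binding)
  C3: 35 − 27 = 8  (slack)
  C4: 45 − 43 = 2  (slack)
  C5: 43 − 43 = 0  (binding)

Optimal: x_1 = 3, x_2 = 8
Binding: C2, C5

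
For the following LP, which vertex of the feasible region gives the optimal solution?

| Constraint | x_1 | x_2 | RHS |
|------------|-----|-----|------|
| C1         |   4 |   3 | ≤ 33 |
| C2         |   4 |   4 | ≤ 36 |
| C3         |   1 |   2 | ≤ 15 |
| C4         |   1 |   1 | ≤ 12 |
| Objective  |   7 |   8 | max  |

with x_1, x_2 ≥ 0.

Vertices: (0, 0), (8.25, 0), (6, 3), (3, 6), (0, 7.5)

Evaluate the objective at each vertex of the feasible region:
  z(0, 0) = 0
  z(8.25, 0) = 57.75
  z(6, 3) = 66
  z(3, 6) = 69  ←
  z(0, 7.5) = 60
The maximum is at x_1 = 3, x_2 = 6.

(3, 6)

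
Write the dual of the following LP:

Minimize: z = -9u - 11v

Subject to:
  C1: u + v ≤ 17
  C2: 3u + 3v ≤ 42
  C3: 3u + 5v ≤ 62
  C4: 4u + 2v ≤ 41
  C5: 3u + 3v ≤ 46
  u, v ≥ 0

Primal min cᵀx s.t. Ax ≤ b, x ≥ 0  →  Dual max −bᵀy s.t. Aᵀy ≥ −c, y ≥ 0.

Maximize: z = -17y1 - 42y2 - 62y3 - 41y4 - 46y5

Subject to:
  y1 + 3y2 + 3y3 + 4y4 + 3y5 ≥ 9
  y1 + 3y2 + 5y3 + 2y4 + 3y5 ≥ 11
  y1, y2, y3, y4, y5 ≥ 0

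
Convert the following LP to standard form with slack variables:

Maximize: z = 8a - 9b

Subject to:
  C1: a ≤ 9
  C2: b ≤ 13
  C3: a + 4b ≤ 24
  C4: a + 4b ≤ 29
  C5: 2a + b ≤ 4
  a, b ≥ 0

max z = 8a - 9b

s.t.
  a + s1 = 9
  b + s2 = 13
  a + 4b + s3 = 24
  a + 4b + s4 = 29
  2a + b + s5 = 4
  a, b, s1, s2, s3, s4, s5 ≥ 0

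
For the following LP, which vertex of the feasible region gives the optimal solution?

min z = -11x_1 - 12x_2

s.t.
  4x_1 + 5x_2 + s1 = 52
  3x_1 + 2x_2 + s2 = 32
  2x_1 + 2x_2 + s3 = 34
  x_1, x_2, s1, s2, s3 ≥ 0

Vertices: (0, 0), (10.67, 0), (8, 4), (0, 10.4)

Evaluate the objective at each vertex of the feasible region:
  z(0, 0) = 0
  z(10.67, 0) = -117.3
  z(8, 4) = -136  ←
  z(0, 10.4) = -124.8
The minimum is at x_1 = 8, x_2 = 4.

(8, 4)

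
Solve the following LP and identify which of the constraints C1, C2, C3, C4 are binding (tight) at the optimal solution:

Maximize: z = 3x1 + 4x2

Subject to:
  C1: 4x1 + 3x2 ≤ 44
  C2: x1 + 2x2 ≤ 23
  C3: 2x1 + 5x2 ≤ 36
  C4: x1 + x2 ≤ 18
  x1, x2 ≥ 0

At x1 = 8, x2 = 4, compute slack b - a·x for each constraint:
  C1: 44 − 44 = 0  (binding)
  C2: 23 − 16 = 7  (slack)
  C3: 36 − 36 = 0  (binding)
  C4: 18 − 12 = 6  (slack)

Optimal: x1 = 8, x2 = 4
Binding: C1, C3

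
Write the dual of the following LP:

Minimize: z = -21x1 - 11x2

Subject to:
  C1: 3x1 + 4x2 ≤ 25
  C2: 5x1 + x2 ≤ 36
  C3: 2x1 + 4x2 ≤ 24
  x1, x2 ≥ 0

Primal min cᵀx s.t. Ax ≤ b, x ≥ 0  →  Dual max −bᵀy s.t. Aᵀy ≥ −c, y ≥ 0.

Maximize: z = -25y1 - 36y2 - 24y3

Subject to:
  3y1 + 5y2 + 2y3 ≥ 21
  4y1 + y2 + 4y3 ≥ 11
  y1, y2, y3 ≥ 0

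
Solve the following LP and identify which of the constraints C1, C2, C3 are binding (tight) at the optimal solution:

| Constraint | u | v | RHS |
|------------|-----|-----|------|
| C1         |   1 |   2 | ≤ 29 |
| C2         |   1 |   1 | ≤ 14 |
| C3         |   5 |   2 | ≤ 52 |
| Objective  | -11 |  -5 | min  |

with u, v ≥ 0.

At u = 8, v = 6, compute slack b - a·x for each constraint:
  C1: 29 − 20 = 9  (slack)
  C2: 14 − 14 = 0  (binding)
  C3: 52 − 52 = 0  (binding)

Optimal: u = 8, v = 6
Binding: C2, C3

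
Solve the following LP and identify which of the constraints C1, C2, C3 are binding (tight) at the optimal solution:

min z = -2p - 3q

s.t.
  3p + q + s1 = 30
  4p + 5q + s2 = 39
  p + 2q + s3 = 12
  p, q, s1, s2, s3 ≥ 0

At p = 6, q = 3, compute slack b - a·x for each constraint:
  C1: 30 − 21 = 9  (slack)
  C2: 39 − 39 = 0  (binding)
  C3: 12 − 12 = 0  (binding)

Optimal: p = 6, q = 3
Binding: C2, C3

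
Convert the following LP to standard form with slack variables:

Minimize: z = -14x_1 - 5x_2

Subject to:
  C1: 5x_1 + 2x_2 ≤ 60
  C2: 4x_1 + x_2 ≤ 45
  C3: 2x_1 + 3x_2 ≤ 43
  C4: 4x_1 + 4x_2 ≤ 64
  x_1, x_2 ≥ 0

min z = -14x_1 - 5x_2

s.t.
  5x_1 + 2x_2 + s1 = 60
  4x_1 + x_2 + s2 = 45
  2x_1 + 3x_2 + s3 = 43
  4x_1 + 4x_2 + s4 = 64
  x_1, x_2, s1, s2, s3, s4 ≥ 0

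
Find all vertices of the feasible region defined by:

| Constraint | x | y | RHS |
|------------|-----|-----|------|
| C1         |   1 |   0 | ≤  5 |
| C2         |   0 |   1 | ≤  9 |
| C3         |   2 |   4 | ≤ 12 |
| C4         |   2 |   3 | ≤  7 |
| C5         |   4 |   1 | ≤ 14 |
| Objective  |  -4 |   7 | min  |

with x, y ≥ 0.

(0, 0), (3.5, 0), (0, 2.333)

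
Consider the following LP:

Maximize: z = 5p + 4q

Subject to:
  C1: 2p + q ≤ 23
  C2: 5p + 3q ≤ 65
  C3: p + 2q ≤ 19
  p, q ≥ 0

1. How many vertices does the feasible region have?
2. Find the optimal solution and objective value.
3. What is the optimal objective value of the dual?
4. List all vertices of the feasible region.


1. 4
2. p = 9, q = 5, z = 65
3. 65
4. (0, 0), (11.5, 0), (9, 5), (0, 9.5)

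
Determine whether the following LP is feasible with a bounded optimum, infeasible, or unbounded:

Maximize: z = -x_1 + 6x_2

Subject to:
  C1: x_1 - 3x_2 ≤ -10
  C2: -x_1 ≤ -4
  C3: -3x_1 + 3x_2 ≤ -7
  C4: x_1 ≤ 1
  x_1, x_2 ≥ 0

Infeasible (no feasible solution exists)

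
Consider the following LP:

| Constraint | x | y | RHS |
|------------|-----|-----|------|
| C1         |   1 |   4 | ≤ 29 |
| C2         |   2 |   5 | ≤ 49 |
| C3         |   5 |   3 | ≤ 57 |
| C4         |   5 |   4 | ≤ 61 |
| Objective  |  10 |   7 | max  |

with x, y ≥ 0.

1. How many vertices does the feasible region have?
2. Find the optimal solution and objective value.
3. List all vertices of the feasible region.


1. 5
2. x = 9, y = 4, z = 118
3. (0, 0), (11.4, 0), (9, 4), (8, 5.25), (0, 7.25)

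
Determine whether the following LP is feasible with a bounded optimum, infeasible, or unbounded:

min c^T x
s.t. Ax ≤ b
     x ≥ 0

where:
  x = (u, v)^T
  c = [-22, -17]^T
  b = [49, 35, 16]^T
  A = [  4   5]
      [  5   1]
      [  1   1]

Feasible with a bounded optimal solution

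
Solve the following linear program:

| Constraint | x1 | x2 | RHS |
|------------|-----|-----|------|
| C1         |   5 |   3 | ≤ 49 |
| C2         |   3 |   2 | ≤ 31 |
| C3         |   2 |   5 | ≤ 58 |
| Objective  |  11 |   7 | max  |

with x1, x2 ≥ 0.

Evaluate the objective at each vertex of the feasible region:
  z(0, 0) = 0
  z(9.8, 0) = 107.8
  z(5, 8) = 111  ←
  z(3.545, 10.18) = 110.3
  z(0, 11.6) = 81.2
The maximum is at x1 = 5, x2 = 8.

x1 = 5, x2 = 8, z = 111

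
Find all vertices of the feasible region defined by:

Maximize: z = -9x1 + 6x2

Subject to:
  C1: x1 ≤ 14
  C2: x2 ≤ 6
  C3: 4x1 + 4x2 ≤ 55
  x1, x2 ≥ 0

(0, 0), (13.75, 0), (7.75, 6), (0, 6)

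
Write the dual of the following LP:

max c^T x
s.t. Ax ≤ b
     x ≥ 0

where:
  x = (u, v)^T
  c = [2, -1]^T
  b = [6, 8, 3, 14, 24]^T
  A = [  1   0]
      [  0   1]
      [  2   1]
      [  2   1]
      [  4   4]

Primal max cᵀx s.t. Ax ≤ b, x ≥ 0  →  Dual min bᵀy s.t. Aᵀy ≥ c, y ≥ 0.

Minimize: z = 6y1 + 8y2 + 3y3 + 14y4 + 24y5

Subject to:
  y1 + 2y3 + 2y4 + 4y5 ≥ 2
  y2 + y3 + y4 + 4y5 ≥ -1
  y1, y2, y3, y4, y5 ≥ 0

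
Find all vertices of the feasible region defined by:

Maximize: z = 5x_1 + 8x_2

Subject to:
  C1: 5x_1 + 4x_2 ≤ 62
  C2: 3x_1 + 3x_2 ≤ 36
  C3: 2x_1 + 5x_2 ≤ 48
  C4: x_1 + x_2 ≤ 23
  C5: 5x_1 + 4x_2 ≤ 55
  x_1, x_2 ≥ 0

(0, 0), (11, 0), (7, 5), (4, 8), (0, 9.6)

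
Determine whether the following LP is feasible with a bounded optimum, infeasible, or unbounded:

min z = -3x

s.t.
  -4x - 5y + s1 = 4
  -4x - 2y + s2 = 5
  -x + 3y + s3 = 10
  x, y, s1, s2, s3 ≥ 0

Unbounded (objective can decrease without bound)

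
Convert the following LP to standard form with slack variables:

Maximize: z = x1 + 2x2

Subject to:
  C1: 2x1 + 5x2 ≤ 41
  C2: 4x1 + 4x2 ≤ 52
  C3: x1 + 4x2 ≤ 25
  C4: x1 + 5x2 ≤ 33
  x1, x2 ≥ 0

max z = x1 + 2x2

s.t.
  2x1 + 5x2 + s1 = 41
  4x1 + 4x2 + s2 = 52
  x1 + 4x2 + s3 = 25
  x1 + 5x2 + s4 = 33
  x1, x2, s1, s2, s3, s4 ≥ 0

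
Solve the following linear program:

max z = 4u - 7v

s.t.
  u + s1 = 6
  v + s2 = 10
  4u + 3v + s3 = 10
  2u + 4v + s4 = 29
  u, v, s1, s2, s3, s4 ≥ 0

Evaluate the objective at each vertex of the feasible region:
  z(0, 0) = 0
  z(2.5, 0) = 10  ←
  z(0, 3.333) = -23.33
The maximum is at u = 2.5, v = 0.

u = 2.5, v = 0, z = 10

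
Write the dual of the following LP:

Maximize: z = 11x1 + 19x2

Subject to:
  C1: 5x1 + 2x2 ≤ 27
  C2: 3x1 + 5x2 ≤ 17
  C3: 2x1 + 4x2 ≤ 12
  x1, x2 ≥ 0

Primal max cᵀx s.t. Ax ≤ b, x ≥ 0  →  Dual min bᵀy s.t. Aᵀy ≥ c, y ≥ 0.

Minimize: z = 27y1 + 17y2 + 12y3

Subject to:
  5y1 + 3y2 + 2y3 ≥ 11
  2y1 + 5y2 + 4y3 ≥ 19
  y1, y2, y3 ≥ 0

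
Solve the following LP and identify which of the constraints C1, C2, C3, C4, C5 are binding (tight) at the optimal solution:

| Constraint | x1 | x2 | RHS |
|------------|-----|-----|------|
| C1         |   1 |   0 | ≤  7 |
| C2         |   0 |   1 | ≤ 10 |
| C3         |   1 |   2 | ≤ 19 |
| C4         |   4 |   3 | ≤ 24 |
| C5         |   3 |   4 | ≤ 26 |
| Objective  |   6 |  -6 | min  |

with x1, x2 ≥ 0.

At x1 = 0, x2 = 6.5, compute slack b - a·x for each constraint:
  C1: 7 − 0 = 7  (slack)
  C2: 10 − 6.5 = 3.5  (slack)
  C3: 19 − 13 = 6  (slack)
  C4: 24 − 19.5 = 4.5  (slack)
  C5: 26 − 26 = 0  (binding)

Optimal: x1 = 0, x2 = 6.5
Binding: C5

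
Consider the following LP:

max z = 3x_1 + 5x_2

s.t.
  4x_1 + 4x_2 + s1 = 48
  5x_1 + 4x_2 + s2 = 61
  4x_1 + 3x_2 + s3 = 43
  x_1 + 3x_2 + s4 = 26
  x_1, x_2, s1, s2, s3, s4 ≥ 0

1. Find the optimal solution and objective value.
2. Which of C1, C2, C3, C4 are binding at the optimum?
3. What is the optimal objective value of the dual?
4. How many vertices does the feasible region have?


1. x_1 = 5, x_2 = 7, z = 50
2. C1, C4
3. 50
4. 5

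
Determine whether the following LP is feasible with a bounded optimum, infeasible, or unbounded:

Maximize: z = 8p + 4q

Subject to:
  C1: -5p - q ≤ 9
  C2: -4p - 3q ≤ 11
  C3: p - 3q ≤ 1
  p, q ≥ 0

Unbounded (objective can increase without bound)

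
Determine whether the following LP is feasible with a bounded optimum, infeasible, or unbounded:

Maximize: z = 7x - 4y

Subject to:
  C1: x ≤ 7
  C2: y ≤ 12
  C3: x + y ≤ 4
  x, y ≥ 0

Feasible with a bounded optimal solution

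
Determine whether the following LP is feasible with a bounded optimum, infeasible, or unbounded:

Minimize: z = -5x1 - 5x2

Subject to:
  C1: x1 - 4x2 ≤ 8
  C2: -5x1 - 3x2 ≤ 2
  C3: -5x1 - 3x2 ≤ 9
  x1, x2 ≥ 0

Unbounded (objective can decrease without bound)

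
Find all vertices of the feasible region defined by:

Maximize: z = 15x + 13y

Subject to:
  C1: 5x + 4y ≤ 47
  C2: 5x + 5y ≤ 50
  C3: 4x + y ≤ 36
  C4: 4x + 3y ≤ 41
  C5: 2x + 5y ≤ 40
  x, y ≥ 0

(0, 0), (9, 0), (8.818, 0.7273), (7, 3), (3.333, 6.667), (0, 8)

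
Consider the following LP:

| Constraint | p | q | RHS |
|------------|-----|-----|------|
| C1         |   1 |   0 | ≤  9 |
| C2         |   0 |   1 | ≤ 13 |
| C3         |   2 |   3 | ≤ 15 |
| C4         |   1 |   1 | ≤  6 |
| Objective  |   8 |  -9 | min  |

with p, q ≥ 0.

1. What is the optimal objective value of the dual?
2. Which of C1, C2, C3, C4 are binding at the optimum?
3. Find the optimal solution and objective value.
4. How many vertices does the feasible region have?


1. -45
2. C3
3. p = 0, q = 5, z = -45
4. 4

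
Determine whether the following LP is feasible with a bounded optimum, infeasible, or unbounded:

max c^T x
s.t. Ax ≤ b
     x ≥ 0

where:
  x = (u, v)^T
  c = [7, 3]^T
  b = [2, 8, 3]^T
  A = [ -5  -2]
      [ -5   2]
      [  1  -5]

Unbounded (objective can increase without bound)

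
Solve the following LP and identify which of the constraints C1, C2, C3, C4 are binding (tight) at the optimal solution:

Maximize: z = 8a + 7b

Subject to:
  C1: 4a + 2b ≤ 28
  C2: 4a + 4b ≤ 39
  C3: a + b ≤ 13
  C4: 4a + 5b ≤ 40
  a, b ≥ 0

At a = 5, b = 4, compute slack b - a·x for each constraint:
  C1: 28 − 28 = 0  (binding)
  C2: 39 − 36 = 3  (slack)
  C3: 13 − 9 = 4  (slack)
  C4: 40 − 40 = 0  (binding)

Optimal: a = 5, b = 4
Binding: C1, C4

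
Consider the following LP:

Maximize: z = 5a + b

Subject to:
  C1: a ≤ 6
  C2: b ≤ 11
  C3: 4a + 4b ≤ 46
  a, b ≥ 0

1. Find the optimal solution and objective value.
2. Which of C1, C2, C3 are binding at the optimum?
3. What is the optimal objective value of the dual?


1. a = 6, b = 5.5, z = 35.5
2. C1, C3
3. 35.5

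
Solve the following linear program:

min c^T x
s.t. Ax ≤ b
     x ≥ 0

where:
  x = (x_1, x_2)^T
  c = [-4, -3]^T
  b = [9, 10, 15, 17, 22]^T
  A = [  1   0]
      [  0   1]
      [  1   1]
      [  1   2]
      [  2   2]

Evaluate the objective at each vertex of the feasible region:
  z(0, 0) = 0
  z(9, 0) = -36
  z(9, 2) = -42  ←
  z(5, 6) = -38
  z(0, 8.5) = -25.5
The minimum is at x_1 = 9, x_2 = 2.

x_1 = 9, x_2 = 2, z = -42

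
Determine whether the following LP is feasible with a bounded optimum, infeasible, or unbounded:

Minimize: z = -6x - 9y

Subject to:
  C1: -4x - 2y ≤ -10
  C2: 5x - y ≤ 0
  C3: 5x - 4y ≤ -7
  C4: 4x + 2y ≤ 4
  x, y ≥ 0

Infeasible (no feasible solution exists)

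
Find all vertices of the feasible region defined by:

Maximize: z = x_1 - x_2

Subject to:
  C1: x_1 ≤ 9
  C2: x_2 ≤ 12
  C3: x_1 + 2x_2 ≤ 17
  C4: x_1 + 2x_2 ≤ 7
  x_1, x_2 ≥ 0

(0, 0), (7, 0), (0, 3.5)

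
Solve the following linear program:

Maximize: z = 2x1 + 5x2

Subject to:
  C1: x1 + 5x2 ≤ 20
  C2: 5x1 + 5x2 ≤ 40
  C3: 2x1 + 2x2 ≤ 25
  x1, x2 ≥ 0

Evaluate the objective at each vertex of the feasible region:
  z(0, 0) = 0
  z(8, 0) = 16
  z(5, 3) = 25  ←
  z(0, 4) = 20
The maximum is at x1 = 5, x2 = 3.

x1 = 5, x2 = 3, z = 25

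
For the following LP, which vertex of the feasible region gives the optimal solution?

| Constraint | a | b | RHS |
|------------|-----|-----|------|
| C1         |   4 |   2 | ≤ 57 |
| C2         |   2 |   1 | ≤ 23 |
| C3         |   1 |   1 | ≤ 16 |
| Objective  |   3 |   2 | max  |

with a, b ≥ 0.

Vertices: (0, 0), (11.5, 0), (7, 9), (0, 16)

Evaluate the objective at each vertex of the feasible region:
  z(0, 0) = 0
  z(11.5, 0) = 34.5
  z(7, 9) = 39  ←
  z(0, 16) = 32
The maximum is at a = 7, b = 9.

(7, 9)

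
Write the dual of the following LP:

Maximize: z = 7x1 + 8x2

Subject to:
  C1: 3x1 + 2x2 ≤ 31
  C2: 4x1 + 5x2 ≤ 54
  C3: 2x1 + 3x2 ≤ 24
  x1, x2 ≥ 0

Primal max cᵀx s.t. Ax ≤ b, x ≥ 0  →  Dual min bᵀy s.t. Aᵀy ≥ c, y ≥ 0.

Minimize: z = 31y1 + 54y2 + 24y3

Subject to:
  3y1 + 4y2 + 2y3 ≥ 7
  2y1 + 5y2 + 3y3 ≥ 8
  y1, y2, y3 ≥ 0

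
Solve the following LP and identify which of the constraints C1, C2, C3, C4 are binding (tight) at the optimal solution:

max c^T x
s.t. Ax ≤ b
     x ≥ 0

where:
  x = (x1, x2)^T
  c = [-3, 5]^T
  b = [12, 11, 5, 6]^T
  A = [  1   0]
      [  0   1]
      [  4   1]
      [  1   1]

At x1 = 0, x2 = 5, compute slack b - a·x for each constraint:
  C1: 12 − 0 = 12  (slack)
  C2: 11 − 5 = 6  (slack)
  C3: 5 − 5 = 0  (binding)
  C4: 6 − 5 = 1  (slack)

Optimal: x1 = 0, x2 = 5
Binding: C3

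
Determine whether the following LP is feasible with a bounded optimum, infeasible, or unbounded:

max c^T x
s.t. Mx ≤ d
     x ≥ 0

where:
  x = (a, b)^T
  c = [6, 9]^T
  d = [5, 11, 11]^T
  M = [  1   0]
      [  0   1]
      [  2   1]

Feasible with a bounded optimal solution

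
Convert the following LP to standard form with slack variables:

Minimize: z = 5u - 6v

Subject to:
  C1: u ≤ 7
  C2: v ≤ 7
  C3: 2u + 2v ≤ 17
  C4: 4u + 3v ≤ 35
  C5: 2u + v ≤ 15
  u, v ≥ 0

min z = 5u - 6v

s.t.
  u + s1 = 7
  v + s2 = 7
  2u + 2v + s3 = 17
  4u + 3v + s4 = 35
  2u + v + s5 = 15
  u, v, s1, s2, s3, s4, s5 ≥ 0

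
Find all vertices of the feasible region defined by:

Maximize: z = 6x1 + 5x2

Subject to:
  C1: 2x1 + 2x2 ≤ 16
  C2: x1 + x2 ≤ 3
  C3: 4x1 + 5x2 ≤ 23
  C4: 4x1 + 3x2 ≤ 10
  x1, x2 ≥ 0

(0, 0), (2.5, 0), (1, 2), (0, 3)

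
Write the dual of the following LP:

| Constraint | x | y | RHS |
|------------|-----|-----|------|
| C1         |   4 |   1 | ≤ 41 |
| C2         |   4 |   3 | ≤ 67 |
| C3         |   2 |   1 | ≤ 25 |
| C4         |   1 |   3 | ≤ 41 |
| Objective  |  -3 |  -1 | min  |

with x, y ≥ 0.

Primal min cᵀx s.t. Ax ≤ b, x ≥ 0  →  Dual max −bᵀy s.t. Aᵀy ≥ −c, y ≥ 0.

Maximize: z = -41y1 - 67y2 - 25y3 - 41y4

Subject to:
  4y1 + 4y2 + 2y3 + y4 ≥ 3
  y1 + 3y2 + y3 + 3y4 ≥ 1
  y1, y2, y3, y4 ≥ 0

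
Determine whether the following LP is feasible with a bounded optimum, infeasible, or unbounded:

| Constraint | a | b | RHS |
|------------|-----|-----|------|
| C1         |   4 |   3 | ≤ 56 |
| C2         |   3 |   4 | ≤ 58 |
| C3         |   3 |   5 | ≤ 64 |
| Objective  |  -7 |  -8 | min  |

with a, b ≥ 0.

Feasible with a bounded optimal solution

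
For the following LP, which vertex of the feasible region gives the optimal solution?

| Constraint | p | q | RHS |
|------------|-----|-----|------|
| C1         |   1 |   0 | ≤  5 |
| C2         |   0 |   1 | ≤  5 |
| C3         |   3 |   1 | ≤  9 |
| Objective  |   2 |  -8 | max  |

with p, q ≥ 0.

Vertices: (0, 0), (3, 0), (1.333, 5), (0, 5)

Evaluate the objective at each vertex of the feasible region:
  z(0, 0) = 0
  z(3, 0) = 6  ←
  z(1.333, 5) = -37.33
  z(0, 5) = -40
The maximum is at p = 3, q = 0.

(3, 0)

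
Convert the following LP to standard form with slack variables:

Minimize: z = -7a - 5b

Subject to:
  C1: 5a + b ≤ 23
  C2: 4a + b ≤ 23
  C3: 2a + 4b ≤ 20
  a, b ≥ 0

min z = -7a - 5b

s.t.
  5a + b + s1 = 23
  4a + b + s2 = 23
  2a + 4b + s3 = 20
  a, b, s1, s2, s3 ≥ 0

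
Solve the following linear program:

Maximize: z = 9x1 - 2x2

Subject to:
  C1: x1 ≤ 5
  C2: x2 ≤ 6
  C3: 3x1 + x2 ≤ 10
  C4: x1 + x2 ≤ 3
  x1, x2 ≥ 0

Evaluate the objective at each vertex of the feasible region:
  z(0, 0) = 0
  z(3, 0) = 27  ←
  z(0, 3) = -6
The maximum is at x1 = 3, x2 = 0.

x1 = 3, x2 = 0, z = 27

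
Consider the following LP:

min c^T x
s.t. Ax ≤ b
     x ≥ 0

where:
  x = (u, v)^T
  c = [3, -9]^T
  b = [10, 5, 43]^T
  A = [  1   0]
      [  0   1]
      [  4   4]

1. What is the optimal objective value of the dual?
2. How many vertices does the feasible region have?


1. -45
2. 5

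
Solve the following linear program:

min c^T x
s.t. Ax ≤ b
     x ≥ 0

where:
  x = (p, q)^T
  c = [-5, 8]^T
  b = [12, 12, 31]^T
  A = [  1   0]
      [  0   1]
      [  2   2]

Evaluate the objective at each vertex of the feasible region:
  z(0, 0) = 0
  z(12, 0) = -60  ←
  z(12, 3.5) = -32
  z(3.5, 12) = 78.5
  z(0, 12) = 96
The minimum is at p = 12, q = 0.

p = 12, q = 0, z = -60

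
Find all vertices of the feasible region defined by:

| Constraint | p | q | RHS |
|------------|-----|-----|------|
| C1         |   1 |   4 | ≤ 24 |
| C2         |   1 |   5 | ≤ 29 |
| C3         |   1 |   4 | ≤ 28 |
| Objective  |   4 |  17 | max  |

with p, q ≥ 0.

(0, 0), (24, 0), (4, 5), (0, 5.8)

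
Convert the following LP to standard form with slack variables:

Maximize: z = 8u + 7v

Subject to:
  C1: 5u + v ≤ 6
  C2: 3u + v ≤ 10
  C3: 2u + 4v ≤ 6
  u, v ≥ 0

max z = 8u + 7v

s.t.
  5u + v + s1 = 6
  3u + v + s2 = 10
  2u + 4v + s3 = 6
  u, v, s1, s2, s3 ≥ 0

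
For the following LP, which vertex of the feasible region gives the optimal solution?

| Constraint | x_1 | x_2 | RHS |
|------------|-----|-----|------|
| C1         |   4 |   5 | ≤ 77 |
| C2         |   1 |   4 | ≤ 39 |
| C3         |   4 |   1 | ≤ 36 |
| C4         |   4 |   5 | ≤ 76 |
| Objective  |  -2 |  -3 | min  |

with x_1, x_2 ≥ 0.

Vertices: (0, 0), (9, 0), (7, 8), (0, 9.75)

Evaluate the objective at each vertex of the feasible region:
  z(0, 0) = 0
  z(9, 0) = -18
  z(7, 8) = -38  ←
  z(0, 9.75) = -29.25
The minimum is at x_1 = 7, x_2 = 8.

(7, 8)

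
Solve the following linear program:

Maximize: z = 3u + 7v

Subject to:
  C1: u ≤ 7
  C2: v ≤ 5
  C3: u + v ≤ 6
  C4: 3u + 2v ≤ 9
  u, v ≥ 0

Evaluate the objective at each vertex of the feasible region:
  z(0, 0) = 0
  z(3, 0) = 9
  z(0, 4.5) = 31.5  ←
The maximum is at u = 0, v = 4.5.

u = 0, v = 4.5, z = 31.5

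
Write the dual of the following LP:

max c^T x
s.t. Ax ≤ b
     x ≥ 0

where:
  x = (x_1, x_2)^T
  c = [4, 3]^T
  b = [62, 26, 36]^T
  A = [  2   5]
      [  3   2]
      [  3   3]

Primal max cᵀx s.t. Ax ≤ b, x ≥ 0  →  Dual min bᵀy s.t. Aᵀy ≥ c, y ≥ 0.

Minimize: z = 62y1 + 26y2 + 36y3

Subject to:
  2y1 + 3y2 + 3y3 ≥ 4
  5y1 + 2y2 + 3y3 ≥ 3
  y1, y2, y3 ≥ 0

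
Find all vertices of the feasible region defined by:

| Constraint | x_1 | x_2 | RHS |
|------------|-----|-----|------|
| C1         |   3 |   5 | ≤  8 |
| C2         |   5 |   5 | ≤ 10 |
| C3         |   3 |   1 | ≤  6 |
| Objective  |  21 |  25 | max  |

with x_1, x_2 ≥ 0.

(0, 0), (2, 0), (1, 1), (0, 1.6)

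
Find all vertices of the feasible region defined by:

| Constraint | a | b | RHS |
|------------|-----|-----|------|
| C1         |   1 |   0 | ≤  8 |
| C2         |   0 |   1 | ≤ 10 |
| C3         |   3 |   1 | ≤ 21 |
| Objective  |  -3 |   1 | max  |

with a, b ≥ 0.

(0, 0), (7, 0), (3.667, 10), (0, 10)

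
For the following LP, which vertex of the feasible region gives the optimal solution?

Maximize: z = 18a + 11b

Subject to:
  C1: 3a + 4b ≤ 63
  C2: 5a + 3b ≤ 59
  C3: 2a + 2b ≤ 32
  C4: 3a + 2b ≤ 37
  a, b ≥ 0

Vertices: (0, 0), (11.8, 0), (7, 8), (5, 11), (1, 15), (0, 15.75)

Evaluate the objective at each vertex of the feasible region:
  z(0, 0) = 0
  z(11.8, 0) = 212.4
  z(7, 8) = 214  ←
  z(5, 11) = 211
  z(1, 15) = 183
  z(0, 15.75) = 173.2
The maximum is at a = 7, b = 8.

(7, 8)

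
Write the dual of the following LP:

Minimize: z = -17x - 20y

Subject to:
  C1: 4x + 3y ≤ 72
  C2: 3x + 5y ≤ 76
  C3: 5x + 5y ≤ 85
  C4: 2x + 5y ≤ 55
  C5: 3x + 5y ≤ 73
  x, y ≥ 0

Primal min cᵀx s.t. Ax ≤ b, x ≥ 0  →  Dual max −bᵀy s.t. Aᵀy ≥ −c, y ≥ 0.

Maximize: z = -72y1 - 76y2 - 85y3 - 55y4 - 73y5

Subject to:
  4y1 + 3y2 + 5y3 + 2y4 + 3y5 ≥ 17
  3y1 + 5y2 + 5y3 + 5y4 + 5y5 ≥ 20
  y1, y2, y3, y4, y5 ≥ 0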